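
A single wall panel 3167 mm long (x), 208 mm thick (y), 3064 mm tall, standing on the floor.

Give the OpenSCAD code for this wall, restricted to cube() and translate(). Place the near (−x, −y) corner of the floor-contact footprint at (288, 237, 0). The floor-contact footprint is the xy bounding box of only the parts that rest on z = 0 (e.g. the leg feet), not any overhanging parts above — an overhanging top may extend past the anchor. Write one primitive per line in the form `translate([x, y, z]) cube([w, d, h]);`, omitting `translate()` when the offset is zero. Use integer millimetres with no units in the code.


translate([288, 237, 0]) cube([3167, 208, 3064]);


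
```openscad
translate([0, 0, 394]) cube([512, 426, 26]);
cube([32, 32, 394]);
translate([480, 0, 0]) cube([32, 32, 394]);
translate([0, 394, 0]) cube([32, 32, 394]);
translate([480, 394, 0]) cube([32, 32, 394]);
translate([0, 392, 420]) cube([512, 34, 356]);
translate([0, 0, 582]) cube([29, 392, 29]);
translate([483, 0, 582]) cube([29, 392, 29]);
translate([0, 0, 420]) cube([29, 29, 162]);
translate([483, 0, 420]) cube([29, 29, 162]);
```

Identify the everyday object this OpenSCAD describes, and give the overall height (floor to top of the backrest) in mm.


A chair. The overall height is 776 mm.

A slab on four corner posts with a tall panel at the back — a chair. The seat slab sits at z = 394 with thickness 26, and the 356 mm backrest starts at the seat top, so the overall height is 394 + 26 + 356 = 776 mm.


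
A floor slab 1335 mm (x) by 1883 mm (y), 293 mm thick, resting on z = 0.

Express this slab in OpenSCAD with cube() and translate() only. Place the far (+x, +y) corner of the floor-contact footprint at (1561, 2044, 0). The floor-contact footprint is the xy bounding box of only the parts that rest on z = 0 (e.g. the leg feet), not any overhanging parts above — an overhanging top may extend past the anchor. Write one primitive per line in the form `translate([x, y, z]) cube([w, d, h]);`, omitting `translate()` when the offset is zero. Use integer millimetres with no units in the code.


translate([226, 161, 0]) cube([1335, 1883, 293]);


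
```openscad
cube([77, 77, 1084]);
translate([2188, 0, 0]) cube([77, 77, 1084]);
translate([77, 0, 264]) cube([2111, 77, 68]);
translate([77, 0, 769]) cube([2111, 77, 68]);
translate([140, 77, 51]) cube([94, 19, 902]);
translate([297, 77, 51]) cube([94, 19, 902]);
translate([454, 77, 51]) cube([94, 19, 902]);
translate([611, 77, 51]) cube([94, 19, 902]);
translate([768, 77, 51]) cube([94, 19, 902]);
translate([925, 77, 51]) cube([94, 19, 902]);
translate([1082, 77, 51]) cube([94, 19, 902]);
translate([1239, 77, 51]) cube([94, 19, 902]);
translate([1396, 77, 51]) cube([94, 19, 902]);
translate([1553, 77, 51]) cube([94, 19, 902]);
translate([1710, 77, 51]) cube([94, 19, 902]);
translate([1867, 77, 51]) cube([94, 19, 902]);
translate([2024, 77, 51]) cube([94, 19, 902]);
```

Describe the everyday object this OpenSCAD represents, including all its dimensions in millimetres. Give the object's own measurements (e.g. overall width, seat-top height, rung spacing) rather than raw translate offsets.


A fence section. Two 77×77 mm posts, 1084 mm tall, stand on the floor with a clear span of 2111 mm between their inner faces. Two horizontal rails of 77×68 mm section span the gap between the posts with their undersides at z = 264 mm and z = 769 mm, flush with the posts' −y face. 13 pickets, each 94 mm wide, 19 mm thick and 902 mm tall, are fixed to the +y face of the rails with their bottoms at z = 51 mm, spaced across the span with a 63 mm gap after the −x post and between neighbouring pickets, with 70 mm left before the +x post.


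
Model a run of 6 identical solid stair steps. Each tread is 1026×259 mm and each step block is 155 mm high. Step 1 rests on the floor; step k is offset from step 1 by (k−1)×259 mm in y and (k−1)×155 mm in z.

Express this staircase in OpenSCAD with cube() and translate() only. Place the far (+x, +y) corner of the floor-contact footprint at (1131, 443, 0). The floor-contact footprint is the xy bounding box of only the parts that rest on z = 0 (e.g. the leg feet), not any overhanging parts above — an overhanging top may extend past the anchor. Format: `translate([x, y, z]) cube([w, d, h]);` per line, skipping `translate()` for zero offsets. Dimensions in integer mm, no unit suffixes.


translate([105, 184, 0]) cube([1026, 259, 155]);
translate([105, 443, 155]) cube([1026, 259, 155]);
translate([105, 702, 310]) cube([1026, 259, 155]);
translate([105, 961, 465]) cube([1026, 259, 155]);
translate([105, 1220, 620]) cube([1026, 259, 155]);
translate([105, 1479, 775]) cube([1026, 259, 155]);


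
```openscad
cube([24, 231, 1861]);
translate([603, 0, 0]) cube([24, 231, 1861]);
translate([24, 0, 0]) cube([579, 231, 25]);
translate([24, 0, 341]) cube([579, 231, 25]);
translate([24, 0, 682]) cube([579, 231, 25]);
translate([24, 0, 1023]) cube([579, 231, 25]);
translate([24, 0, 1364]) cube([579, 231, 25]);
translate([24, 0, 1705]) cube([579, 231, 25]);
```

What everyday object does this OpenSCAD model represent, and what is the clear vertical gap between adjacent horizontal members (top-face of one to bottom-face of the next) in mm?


A bookshelf. The clear shelf gap is 316 mm.

Two tall side panels with 6 horizontal boards between them — a bookshelf. The first two shelf undersides are at z = 0 and z = 341; with shelf thickness 25, the clear gap is 341 − 0 − 25 = 316 mm.


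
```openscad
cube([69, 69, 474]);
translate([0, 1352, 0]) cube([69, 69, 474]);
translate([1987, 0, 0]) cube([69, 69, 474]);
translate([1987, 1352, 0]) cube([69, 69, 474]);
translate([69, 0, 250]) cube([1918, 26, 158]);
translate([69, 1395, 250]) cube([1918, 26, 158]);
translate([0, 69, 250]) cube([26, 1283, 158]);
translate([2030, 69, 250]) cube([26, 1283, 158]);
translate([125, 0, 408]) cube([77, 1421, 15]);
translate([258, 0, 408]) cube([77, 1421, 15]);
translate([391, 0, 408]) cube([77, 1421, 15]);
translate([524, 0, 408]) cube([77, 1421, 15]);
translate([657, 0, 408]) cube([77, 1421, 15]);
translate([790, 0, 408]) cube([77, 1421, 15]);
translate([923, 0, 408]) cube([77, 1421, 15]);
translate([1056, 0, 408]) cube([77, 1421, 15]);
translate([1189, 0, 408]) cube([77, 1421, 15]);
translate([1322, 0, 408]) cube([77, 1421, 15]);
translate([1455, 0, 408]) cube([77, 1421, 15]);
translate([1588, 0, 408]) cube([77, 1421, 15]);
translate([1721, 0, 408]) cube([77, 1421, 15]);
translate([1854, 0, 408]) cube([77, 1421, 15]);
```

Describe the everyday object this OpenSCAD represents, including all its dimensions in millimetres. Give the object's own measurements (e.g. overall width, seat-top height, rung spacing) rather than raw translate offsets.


A bed frame 2056 mm long (x) by 1421 mm wide (y). Four 69×69 mm corner posts, 474 mm tall, at the corners of the footprint. Four rails of 26 mm thickness and 158 mm height run between adjacent posts with their undersides at z = 250 mm, their outer faces flush with the outside of the frame (the two x-running rails run between the posts' inner faces; the two y-running rails run between the posts' inner faces). 14 slats, each 77 mm wide (x) and 15 mm thick, lie across the top of the two x-running rails, running the full 1421 mm width of the frame in y; along x they sit between the end posts with a 56 mm gap after the −x posts and between neighbouring slats and before the +x posts.


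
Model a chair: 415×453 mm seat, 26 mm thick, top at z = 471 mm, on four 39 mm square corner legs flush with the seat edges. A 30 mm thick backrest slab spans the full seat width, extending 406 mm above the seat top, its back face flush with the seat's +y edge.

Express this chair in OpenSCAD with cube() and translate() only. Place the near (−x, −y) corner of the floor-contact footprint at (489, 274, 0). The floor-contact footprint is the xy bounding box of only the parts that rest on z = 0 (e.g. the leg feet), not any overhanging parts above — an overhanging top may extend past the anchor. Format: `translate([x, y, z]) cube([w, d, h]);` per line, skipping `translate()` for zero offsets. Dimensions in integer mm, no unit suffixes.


translate([489, 274, 445]) cube([415, 453, 26]);
translate([489, 274, 0]) cube([39, 39, 445]);
translate([865, 274, 0]) cube([39, 39, 445]);
translate([489, 688, 0]) cube([39, 39, 445]);
translate([865, 688, 0]) cube([39, 39, 445]);
translate([489, 697, 471]) cube([415, 30, 406]);


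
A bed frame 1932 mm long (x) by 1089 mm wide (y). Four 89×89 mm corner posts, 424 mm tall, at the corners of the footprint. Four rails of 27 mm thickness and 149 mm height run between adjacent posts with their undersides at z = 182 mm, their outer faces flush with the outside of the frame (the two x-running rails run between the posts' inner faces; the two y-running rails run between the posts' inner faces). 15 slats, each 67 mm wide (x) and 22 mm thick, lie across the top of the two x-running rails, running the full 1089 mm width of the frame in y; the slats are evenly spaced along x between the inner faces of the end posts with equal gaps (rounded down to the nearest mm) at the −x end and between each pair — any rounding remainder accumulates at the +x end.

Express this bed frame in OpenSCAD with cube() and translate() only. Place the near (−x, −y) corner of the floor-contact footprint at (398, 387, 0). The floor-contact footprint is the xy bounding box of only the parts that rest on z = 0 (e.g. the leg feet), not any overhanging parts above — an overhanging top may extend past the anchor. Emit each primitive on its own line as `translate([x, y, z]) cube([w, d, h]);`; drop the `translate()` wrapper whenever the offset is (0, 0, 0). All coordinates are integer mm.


translate([398, 387, 0]) cube([89, 89, 424]);
translate([398, 1387, 0]) cube([89, 89, 424]);
translate([2241, 387, 0]) cube([89, 89, 424]);
translate([2241, 1387, 0]) cube([89, 89, 424]);
translate([487, 387, 182]) cube([1754, 27, 149]);
translate([487, 1449, 182]) cube([1754, 27, 149]);
translate([398, 476, 182]) cube([27, 911, 149]);
translate([2303, 476, 182]) cube([27, 911, 149]);
translate([533, 387, 331]) cube([67, 1089, 22]);
translate([646, 387, 331]) cube([67, 1089, 22]);
translate([759, 387, 331]) cube([67, 1089, 22]);
translate([872, 387, 331]) cube([67, 1089, 22]);
translate([985, 387, 331]) cube([67, 1089, 22]);
translate([1098, 387, 331]) cube([67, 1089, 22]);
translate([1211, 387, 331]) cube([67, 1089, 22]);
translate([1324, 387, 331]) cube([67, 1089, 22]);
translate([1437, 387, 331]) cube([67, 1089, 22]);
translate([1550, 387, 331]) cube([67, 1089, 22]);
translate([1663, 387, 331]) cube([67, 1089, 22]);
translate([1776, 387, 331]) cube([67, 1089, 22]);
translate([1889, 387, 331]) cube([67, 1089, 22]);
translate([2002, 387, 331]) cube([67, 1089, 22]);
translate([2115, 387, 331]) cube([67, 1089, 22]);


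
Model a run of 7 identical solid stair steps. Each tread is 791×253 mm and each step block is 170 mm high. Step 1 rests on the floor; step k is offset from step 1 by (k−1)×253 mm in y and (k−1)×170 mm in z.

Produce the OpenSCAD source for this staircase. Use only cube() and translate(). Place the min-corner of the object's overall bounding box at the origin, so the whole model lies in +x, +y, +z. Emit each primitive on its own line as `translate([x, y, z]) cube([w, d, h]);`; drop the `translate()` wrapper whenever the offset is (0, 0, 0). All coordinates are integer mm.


cube([791, 253, 170]);
translate([0, 253, 170]) cube([791, 253, 170]);
translate([0, 506, 340]) cube([791, 253, 170]);
translate([0, 759, 510]) cube([791, 253, 170]);
translate([0, 1012, 680]) cube([791, 253, 170]);
translate([0, 1265, 850]) cube([791, 253, 170]);
translate([0, 1518, 1020]) cube([791, 253, 170]);


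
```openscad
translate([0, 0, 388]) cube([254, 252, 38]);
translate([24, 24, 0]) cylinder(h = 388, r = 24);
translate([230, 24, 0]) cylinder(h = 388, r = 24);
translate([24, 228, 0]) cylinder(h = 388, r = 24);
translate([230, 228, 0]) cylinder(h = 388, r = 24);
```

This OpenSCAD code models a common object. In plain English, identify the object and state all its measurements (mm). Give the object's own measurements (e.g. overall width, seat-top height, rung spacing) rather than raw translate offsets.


A simple wooden stool: a rectangular seat 254 mm (x) by 252 mm (y), 38 mm thick, top face at z = 426 mm, on four round legs, each 48 mm in diameter. The legs rest on z = 0, each leg's axis is inset half a diameter from the nearest pair of seat edges (so the leg's bounding box is flush with the corner).


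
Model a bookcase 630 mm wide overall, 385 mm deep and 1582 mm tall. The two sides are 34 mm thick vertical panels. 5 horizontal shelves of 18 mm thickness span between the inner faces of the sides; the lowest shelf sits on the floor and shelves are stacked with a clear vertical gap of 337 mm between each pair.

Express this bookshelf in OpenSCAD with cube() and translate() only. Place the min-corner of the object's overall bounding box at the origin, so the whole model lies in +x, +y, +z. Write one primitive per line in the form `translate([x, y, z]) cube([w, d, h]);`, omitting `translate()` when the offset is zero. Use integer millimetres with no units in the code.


cube([34, 385, 1582]);
translate([596, 0, 0]) cube([34, 385, 1582]);
translate([34, 0, 0]) cube([562, 385, 18]);
translate([34, 0, 355]) cube([562, 385, 18]);
translate([34, 0, 710]) cube([562, 385, 18]);
translate([34, 0, 1065]) cube([562, 385, 18]);
translate([34, 0, 1420]) cube([562, 385, 18]);


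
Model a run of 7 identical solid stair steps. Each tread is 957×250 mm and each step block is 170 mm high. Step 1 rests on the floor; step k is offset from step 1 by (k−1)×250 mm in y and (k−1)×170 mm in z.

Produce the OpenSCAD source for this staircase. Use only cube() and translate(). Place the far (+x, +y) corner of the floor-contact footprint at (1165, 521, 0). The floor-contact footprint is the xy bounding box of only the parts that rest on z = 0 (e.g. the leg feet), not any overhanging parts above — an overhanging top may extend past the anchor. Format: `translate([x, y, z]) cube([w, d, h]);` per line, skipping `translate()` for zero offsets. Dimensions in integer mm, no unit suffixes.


translate([208, 271, 0]) cube([957, 250, 170]);
translate([208, 521, 170]) cube([957, 250, 170]);
translate([208, 771, 340]) cube([957, 250, 170]);
translate([208, 1021, 510]) cube([957, 250, 170]);
translate([208, 1271, 680]) cube([957, 250, 170]);
translate([208, 1521, 850]) cube([957, 250, 170]);
translate([208, 1771, 1020]) cube([957, 250, 170]);


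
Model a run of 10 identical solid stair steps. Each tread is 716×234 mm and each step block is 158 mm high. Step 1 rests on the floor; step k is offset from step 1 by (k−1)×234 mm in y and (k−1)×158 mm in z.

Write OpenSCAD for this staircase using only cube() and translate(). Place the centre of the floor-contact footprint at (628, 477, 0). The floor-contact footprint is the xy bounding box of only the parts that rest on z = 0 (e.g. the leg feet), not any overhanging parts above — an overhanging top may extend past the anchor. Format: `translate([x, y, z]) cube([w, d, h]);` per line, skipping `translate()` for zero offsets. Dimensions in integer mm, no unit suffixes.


translate([270, 360, 0]) cube([716, 234, 158]);
translate([270, 594, 158]) cube([716, 234, 158]);
translate([270, 828, 316]) cube([716, 234, 158]);
translate([270, 1062, 474]) cube([716, 234, 158]);
translate([270, 1296, 632]) cube([716, 234, 158]);
translate([270, 1530, 790]) cube([716, 234, 158]);
translate([270, 1764, 948]) cube([716, 234, 158]);
translate([270, 1998, 1106]) cube([716, 234, 158]);
translate([270, 2232, 1264]) cube([716, 234, 158]);
translate([270, 2466, 1422]) cube([716, 234, 158]);


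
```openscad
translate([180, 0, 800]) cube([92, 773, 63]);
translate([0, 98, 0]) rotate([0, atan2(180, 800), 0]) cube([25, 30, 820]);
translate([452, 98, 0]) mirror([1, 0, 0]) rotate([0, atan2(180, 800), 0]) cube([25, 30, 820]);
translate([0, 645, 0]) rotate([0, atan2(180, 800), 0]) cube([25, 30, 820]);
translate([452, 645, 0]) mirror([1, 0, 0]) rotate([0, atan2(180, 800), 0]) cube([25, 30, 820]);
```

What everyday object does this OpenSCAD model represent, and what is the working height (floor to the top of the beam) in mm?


A sawhorse. The overall height is 863 mm.

A beam across two mirrored pairs of raked legs — a sawhorse. The beam's underside is at z = 800 (matching the legs' vertical rise in atan2(180, 800)) and the beam is 63 mm tall, so its top is at 800 + 63 = 863 mm. The raked legs top out at the beam's underside, so that is the highest point.


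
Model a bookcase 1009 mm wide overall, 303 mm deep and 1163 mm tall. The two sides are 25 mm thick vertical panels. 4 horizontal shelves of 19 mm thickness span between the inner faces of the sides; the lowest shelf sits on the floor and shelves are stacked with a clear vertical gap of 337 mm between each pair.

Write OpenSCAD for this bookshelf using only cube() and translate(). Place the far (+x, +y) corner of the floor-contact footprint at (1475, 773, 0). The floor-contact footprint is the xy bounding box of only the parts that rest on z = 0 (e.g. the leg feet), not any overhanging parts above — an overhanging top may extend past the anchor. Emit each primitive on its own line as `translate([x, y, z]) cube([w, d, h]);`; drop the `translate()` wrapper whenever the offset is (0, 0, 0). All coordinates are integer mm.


translate([466, 470, 0]) cube([25, 303, 1163]);
translate([1450, 470, 0]) cube([25, 303, 1163]);
translate([491, 470, 0]) cube([959, 303, 19]);
translate([491, 470, 356]) cube([959, 303, 19]);
translate([491, 470, 712]) cube([959, 303, 19]);
translate([491, 470, 1068]) cube([959, 303, 19]);


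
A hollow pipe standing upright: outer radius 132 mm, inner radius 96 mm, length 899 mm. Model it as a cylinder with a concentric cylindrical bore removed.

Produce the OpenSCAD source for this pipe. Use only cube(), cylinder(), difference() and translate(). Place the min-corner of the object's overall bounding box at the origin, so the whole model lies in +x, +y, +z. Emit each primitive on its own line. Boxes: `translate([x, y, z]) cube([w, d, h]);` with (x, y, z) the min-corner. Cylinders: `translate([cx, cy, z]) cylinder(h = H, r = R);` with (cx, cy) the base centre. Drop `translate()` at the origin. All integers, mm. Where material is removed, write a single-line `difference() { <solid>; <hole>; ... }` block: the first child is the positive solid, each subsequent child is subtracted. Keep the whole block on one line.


difference() { translate([132, 132, 0]) cylinder(h = 899, r = 132); translate([132, 132, 0]) cylinder(h = 899, r = 96); }


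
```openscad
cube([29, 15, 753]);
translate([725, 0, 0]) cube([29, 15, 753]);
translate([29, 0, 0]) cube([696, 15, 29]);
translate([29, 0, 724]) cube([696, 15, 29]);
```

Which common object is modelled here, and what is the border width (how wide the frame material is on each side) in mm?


A picture frame. The border width is 29 mm.

Four thin pieces enclosing a rectangular opening — a picture frame. The two full-height stiles are 753 mm tall; the top rail sits at z = 724 and is 29 mm tall, so the border above the opening is 753 − 724 = 29 mm, matching the stile x-width.


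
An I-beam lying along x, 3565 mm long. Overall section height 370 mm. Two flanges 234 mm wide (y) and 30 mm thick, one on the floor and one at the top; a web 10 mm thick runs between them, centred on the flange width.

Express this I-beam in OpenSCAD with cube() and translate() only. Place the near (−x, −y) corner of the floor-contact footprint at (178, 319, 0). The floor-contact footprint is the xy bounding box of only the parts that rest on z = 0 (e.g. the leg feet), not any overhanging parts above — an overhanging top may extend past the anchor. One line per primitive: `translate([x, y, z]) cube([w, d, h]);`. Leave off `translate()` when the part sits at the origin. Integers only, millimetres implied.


translate([178, 319, 0]) cube([3565, 234, 30]);
translate([178, 431, 30]) cube([3565, 10, 310]);
translate([178, 319, 340]) cube([3565, 234, 30]);


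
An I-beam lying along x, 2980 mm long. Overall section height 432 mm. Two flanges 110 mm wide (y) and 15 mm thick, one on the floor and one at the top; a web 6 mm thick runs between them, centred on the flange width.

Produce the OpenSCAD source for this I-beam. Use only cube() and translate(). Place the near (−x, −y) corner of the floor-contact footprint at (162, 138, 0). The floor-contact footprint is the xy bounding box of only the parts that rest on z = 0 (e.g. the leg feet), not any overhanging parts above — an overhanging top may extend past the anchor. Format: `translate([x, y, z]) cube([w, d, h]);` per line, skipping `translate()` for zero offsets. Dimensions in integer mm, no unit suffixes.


translate([162, 138, 0]) cube([2980, 110, 15]);
translate([162, 190, 15]) cube([2980, 6, 402]);
translate([162, 138, 417]) cube([2980, 110, 15]);


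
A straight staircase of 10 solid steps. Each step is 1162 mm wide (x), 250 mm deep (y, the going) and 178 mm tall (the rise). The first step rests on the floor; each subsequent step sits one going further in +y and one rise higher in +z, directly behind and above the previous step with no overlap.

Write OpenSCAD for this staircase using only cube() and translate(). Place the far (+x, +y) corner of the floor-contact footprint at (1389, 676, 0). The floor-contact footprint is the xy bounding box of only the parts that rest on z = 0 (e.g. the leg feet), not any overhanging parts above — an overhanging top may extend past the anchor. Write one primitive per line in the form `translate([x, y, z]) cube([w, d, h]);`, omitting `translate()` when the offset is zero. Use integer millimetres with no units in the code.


translate([227, 426, 0]) cube([1162, 250, 178]);
translate([227, 676, 178]) cube([1162, 250, 178]);
translate([227, 926, 356]) cube([1162, 250, 178]);
translate([227, 1176, 534]) cube([1162, 250, 178]);
translate([227, 1426, 712]) cube([1162, 250, 178]);
translate([227, 1676, 890]) cube([1162, 250, 178]);
translate([227, 1926, 1068]) cube([1162, 250, 178]);
translate([227, 2176, 1246]) cube([1162, 250, 178]);
translate([227, 2426, 1424]) cube([1162, 250, 178]);
translate([227, 2676, 1602]) cube([1162, 250, 178]);


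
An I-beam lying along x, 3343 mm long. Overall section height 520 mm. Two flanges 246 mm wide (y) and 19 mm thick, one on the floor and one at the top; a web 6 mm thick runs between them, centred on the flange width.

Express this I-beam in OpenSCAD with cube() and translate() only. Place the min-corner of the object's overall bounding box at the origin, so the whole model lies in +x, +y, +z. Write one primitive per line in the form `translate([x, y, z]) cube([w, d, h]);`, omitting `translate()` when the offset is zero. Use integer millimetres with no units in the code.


cube([3343, 246, 19]);
translate([0, 120, 19]) cube([3343, 6, 482]);
translate([0, 0, 501]) cube([3343, 246, 19]);


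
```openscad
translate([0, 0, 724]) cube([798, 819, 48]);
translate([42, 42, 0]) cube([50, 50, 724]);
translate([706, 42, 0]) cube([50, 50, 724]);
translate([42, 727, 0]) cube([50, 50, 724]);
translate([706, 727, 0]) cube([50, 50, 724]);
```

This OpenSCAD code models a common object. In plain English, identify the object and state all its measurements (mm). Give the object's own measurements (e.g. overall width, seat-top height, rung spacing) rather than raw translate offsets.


A rectangular dining table. The top is 798×819×48 mm with its upper surface at z = 772 mm. It stands on four 50×50 mm square legs, each inset 42 mm from the nearest pair of top edges, running from the floor to the underside of the top.


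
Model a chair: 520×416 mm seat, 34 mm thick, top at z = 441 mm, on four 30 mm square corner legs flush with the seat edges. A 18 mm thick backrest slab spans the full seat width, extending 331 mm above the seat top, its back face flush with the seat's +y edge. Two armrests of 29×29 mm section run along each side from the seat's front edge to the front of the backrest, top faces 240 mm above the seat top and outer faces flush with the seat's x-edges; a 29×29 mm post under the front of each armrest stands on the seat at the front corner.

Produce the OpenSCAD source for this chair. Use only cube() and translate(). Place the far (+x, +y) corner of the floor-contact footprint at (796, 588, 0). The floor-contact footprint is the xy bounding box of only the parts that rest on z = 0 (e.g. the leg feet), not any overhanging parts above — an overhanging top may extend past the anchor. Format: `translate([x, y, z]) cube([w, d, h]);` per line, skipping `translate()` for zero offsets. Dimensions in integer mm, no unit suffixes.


translate([276, 172, 407]) cube([520, 416, 34]);
translate([276, 172, 0]) cube([30, 30, 407]);
translate([766, 172, 0]) cube([30, 30, 407]);
translate([276, 558, 0]) cube([30, 30, 407]);
translate([766, 558, 0]) cube([30, 30, 407]);
translate([276, 570, 441]) cube([520, 18, 331]);
translate([276, 172, 652]) cube([29, 398, 29]);
translate([767, 172, 652]) cube([29, 398, 29]);
translate([276, 172, 441]) cube([29, 29, 211]);
translate([767, 172, 441]) cube([29, 29, 211]);


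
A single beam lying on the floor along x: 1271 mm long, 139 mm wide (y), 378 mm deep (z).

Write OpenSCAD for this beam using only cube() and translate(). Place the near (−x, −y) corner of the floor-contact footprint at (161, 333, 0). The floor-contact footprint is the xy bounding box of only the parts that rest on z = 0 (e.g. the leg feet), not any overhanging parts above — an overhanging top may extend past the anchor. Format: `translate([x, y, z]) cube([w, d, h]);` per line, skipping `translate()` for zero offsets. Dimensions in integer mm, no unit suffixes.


translate([161, 333, 0]) cube([1271, 139, 378]);


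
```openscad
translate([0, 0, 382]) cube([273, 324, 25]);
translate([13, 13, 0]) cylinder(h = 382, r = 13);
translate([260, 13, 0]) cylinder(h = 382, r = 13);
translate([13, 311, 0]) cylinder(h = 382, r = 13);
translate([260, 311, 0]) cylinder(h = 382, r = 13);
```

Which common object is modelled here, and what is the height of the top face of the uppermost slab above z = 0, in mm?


A stool. The seat height is 407 mm.

A 273×324×25 slab at z = 382 on four corner cylinders — a stool. The seat top is 382 + 25 = 407 mm.


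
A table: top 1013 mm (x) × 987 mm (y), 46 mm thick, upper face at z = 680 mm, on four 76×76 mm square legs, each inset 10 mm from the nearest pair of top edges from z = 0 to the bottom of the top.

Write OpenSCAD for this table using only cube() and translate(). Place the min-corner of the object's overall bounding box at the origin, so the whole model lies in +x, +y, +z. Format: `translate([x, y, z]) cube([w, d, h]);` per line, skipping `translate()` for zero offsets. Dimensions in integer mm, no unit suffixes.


translate([0, 0, 634]) cube([1013, 987, 46]);
translate([10, 10, 0]) cube([76, 76, 634]);
translate([927, 10, 0]) cube([76, 76, 634]);
translate([10, 901, 0]) cube([76, 76, 634]);
translate([927, 901, 0]) cube([76, 76, 634]);


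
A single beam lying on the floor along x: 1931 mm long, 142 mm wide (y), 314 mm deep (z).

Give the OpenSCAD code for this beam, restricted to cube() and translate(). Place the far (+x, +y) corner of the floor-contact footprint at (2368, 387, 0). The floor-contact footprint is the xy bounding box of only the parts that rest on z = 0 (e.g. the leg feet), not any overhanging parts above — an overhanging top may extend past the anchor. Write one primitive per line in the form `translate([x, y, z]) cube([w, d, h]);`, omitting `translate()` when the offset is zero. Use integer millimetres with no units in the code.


translate([437, 245, 0]) cube([1931, 142, 314]);


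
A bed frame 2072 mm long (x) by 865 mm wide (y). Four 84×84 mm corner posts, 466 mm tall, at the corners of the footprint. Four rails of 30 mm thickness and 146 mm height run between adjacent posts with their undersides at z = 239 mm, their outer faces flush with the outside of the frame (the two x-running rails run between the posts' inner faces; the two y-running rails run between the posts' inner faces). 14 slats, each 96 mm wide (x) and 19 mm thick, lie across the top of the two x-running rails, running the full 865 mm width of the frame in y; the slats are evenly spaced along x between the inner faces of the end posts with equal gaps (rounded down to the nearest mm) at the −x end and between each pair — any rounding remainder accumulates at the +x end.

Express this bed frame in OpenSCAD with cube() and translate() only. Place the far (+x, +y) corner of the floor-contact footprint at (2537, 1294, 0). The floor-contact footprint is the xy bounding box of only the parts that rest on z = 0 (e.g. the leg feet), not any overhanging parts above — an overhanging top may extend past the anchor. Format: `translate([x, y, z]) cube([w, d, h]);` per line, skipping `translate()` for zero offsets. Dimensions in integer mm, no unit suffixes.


translate([465, 429, 0]) cube([84, 84, 466]);
translate([465, 1210, 0]) cube([84, 84, 466]);
translate([2453, 429, 0]) cube([84, 84, 466]);
translate([2453, 1210, 0]) cube([84, 84, 466]);
translate([549, 429, 239]) cube([1904, 30, 146]);
translate([549, 1264, 239]) cube([1904, 30, 146]);
translate([465, 513, 239]) cube([30, 697, 146]);
translate([2507, 513, 239]) cube([30, 697, 146]);
translate([586, 429, 385]) cube([96, 865, 19]);
translate([719, 429, 385]) cube([96, 865, 19]);
translate([852, 429, 385]) cube([96, 865, 19]);
translate([985, 429, 385]) cube([96, 865, 19]);
translate([1118, 429, 385]) cube([96, 865, 19]);
translate([1251, 429, 385]) cube([96, 865, 19]);
translate([1384, 429, 385]) cube([96, 865, 19]);
translate([1517, 429, 385]) cube([96, 865, 19]);
translate([1650, 429, 385]) cube([96, 865, 19]);
translate([1783, 429, 385]) cube([96, 865, 19]);
translate([1916, 429, 385]) cube([96, 865, 19]);
translate([2049, 429, 385]) cube([96, 865, 19]);
translate([2182, 429, 385]) cube([96, 865, 19]);
translate([2315, 429, 385]) cube([96, 865, 19]);


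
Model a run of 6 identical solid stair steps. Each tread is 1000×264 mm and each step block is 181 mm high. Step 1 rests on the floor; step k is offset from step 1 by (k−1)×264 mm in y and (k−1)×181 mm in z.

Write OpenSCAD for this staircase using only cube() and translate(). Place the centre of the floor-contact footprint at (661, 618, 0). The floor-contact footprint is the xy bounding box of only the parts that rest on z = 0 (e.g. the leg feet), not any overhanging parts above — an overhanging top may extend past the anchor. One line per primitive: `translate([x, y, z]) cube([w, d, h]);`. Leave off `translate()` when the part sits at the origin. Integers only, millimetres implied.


translate([161, 486, 0]) cube([1000, 264, 181]);
translate([161, 750, 181]) cube([1000, 264, 181]);
translate([161, 1014, 362]) cube([1000, 264, 181]);
translate([161, 1278, 543]) cube([1000, 264, 181]);
translate([161, 1542, 724]) cube([1000, 264, 181]);
translate([161, 1806, 905]) cube([1000, 264, 181]);


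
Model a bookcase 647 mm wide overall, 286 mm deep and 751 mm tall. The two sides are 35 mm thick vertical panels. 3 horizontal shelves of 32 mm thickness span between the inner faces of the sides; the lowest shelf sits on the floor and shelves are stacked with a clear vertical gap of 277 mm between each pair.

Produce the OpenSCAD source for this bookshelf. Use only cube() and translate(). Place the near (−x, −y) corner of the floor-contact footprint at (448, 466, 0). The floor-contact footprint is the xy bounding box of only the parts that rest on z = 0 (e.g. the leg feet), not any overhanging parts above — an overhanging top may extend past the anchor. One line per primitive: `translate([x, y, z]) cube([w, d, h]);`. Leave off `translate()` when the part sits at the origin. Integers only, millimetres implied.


translate([448, 466, 0]) cube([35, 286, 751]);
translate([1060, 466, 0]) cube([35, 286, 751]);
translate([483, 466, 0]) cube([577, 286, 32]);
translate([483, 466, 309]) cube([577, 286, 32]);
translate([483, 466, 618]) cube([577, 286, 32]);


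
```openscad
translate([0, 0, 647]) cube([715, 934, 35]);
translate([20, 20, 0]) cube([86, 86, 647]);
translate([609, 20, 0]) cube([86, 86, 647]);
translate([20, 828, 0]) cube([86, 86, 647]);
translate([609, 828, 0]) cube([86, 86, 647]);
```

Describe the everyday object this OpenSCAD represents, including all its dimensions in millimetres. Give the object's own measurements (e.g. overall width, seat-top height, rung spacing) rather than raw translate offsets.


A rectangular dining table. The top is 715×934×35 mm with its upper surface at z = 682 mm. It stands on four 86×86 mm square legs, each inset 20 mm from the nearest pair of top edges, running from the floor to the underside of the top.


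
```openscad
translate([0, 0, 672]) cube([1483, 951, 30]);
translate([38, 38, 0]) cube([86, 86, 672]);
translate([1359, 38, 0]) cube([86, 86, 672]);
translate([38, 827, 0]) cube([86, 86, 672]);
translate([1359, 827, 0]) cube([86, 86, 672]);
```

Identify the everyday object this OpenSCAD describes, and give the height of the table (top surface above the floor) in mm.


A table. The table height is 702 mm.

A 1483×951×30 slab sits at z = 672 on four 86 mm square posts — a table. The top surface is at 672 + 30 = 702 mm.


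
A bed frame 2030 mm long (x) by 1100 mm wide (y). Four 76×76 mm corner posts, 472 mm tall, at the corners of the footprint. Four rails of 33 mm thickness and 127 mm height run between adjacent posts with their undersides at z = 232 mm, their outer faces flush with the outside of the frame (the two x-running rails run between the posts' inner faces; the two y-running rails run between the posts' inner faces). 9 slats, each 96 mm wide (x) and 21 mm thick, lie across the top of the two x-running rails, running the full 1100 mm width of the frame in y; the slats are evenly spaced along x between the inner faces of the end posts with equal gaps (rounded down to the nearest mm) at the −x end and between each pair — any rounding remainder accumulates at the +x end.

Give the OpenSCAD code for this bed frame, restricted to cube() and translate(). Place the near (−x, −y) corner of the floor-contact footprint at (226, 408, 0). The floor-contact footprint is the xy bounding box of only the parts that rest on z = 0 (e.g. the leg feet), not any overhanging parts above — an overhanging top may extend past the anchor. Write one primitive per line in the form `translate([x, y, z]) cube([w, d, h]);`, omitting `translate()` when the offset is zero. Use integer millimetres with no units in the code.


translate([226, 408, 0]) cube([76, 76, 472]);
translate([226, 1432, 0]) cube([76, 76, 472]);
translate([2180, 408, 0]) cube([76, 76, 472]);
translate([2180, 1432, 0]) cube([76, 76, 472]);
translate([302, 408, 232]) cube([1878, 33, 127]);
translate([302, 1475, 232]) cube([1878, 33, 127]);
translate([226, 484, 232]) cube([33, 948, 127]);
translate([2223, 484, 232]) cube([33, 948, 127]);
translate([403, 408, 359]) cube([96, 1100, 21]);
translate([600, 408, 359]) cube([96, 1100, 21]);
translate([797, 408, 359]) cube([96, 1100, 21]);
translate([994, 408, 359]) cube([96, 1100, 21]);
translate([1191, 408, 359]) cube([96, 1100, 21]);
translate([1388, 408, 359]) cube([96, 1100, 21]);
translate([1585, 408, 359]) cube([96, 1100, 21]);
translate([1782, 408, 359]) cube([96, 1100, 21]);
translate([1979, 408, 359]) cube([96, 1100, 21]);


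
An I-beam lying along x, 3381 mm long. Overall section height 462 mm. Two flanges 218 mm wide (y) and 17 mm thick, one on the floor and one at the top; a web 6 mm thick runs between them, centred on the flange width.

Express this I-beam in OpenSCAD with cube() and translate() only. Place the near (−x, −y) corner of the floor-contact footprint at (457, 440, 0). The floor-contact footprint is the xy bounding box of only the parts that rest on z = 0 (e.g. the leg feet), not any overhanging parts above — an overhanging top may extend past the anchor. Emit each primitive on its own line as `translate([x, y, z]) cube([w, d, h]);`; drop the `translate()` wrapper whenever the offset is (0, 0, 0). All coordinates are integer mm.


translate([457, 440, 0]) cube([3381, 218, 17]);
translate([457, 546, 17]) cube([3381, 6, 428]);
translate([457, 440, 445]) cube([3381, 218, 17]);


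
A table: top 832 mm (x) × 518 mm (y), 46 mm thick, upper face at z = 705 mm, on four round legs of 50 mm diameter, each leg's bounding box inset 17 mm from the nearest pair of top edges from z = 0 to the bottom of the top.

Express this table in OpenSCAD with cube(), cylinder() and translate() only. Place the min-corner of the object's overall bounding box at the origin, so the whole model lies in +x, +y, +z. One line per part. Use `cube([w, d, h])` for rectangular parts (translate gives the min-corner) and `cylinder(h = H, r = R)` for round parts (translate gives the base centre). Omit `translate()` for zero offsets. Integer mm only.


translate([0, 0, 659]) cube([832, 518, 46]);
translate([42, 42, 0]) cylinder(h = 659, r = 25);
translate([790, 42, 0]) cylinder(h = 659, r = 25);
translate([42, 476, 0]) cylinder(h = 659, r = 25);
translate([790, 476, 0]) cylinder(h = 659, r = 25);


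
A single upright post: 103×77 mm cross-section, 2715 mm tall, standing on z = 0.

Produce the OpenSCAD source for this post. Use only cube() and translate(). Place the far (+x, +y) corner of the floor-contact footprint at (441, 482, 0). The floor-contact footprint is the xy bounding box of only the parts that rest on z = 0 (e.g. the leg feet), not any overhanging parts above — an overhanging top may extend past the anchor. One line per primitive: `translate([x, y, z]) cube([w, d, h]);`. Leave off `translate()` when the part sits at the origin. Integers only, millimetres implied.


translate([338, 405, 0]) cube([103, 77, 2715]);


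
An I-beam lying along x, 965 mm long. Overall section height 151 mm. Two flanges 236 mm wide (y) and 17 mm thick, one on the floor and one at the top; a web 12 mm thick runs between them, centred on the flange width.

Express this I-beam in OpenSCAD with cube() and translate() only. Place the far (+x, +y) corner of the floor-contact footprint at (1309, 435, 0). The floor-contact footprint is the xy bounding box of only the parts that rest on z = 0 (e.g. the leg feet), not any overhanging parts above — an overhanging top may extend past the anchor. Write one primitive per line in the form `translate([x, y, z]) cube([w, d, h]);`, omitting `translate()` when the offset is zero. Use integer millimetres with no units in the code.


translate([344, 199, 0]) cube([965, 236, 17]);
translate([344, 311, 17]) cube([965, 12, 117]);
translate([344, 199, 134]) cube([965, 236, 17]);


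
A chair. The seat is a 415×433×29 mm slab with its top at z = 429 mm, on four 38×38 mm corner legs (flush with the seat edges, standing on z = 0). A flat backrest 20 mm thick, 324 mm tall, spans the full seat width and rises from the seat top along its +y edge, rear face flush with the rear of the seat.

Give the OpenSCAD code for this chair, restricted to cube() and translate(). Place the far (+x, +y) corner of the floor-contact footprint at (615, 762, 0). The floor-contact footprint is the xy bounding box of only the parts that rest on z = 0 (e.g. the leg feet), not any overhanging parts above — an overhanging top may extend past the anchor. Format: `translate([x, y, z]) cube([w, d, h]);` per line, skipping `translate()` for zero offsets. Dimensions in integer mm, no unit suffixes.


// leg_h = 429 - 29 = 400
translate([200, 329, 400]) cube([415, 433, 29]);
translate([200, 329, 0]) cube([38, 38, 400]);
translate([577, 329, 0]) cube([38, 38, 400]);
translate([200, 724, 0]) cube([38, 38, 400]);
translate([577, 724, 0]) cube([38, 38, 400]);
translate([200, 742, 429]) cube([415, 20, 324]);


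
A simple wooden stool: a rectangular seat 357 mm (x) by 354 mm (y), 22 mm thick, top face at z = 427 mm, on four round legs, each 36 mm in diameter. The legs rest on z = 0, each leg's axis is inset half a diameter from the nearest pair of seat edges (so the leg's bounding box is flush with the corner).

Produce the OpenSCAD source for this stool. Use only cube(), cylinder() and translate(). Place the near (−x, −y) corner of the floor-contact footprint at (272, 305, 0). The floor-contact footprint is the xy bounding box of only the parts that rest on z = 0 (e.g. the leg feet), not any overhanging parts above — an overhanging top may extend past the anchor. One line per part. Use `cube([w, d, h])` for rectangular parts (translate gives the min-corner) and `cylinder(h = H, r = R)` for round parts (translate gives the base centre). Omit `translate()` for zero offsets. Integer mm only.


translate([272, 305, 405]) cube([357, 354, 22]);
translate([290, 323, 0]) cylinder(h = 405, r = 18);
translate([611, 323, 0]) cylinder(h = 405, r = 18);
translate([290, 641, 0]) cylinder(h = 405, r = 18);
translate([611, 641, 0]) cylinder(h = 405, r = 18);
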